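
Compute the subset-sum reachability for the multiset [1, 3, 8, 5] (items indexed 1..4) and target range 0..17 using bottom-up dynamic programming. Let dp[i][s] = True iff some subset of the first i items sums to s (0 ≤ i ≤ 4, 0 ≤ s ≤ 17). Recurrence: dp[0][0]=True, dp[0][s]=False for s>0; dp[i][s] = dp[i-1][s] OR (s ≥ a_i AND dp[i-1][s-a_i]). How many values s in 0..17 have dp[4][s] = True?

14

i\s   0   1   2   3   4   5   6   7   8   9  10  11  12  13  14  15  16  17
  0   T   F   F   F   F   F   F   F   F   F   F   F   F   F   F   F   F   F
  1   T   T   F   F   F   F   F   F   F   F   F   F   F   F   F   F   F   F
  2   T   T   F   T   T   F   F   F   F   F   F   F   F   F   F   F   F   F
  3   T   T   F   T   T   F   F   F   T   T   F   T   T   F   F   F   F   F
  4   T   T   F   T   T   T   T   F   T   T   F   T   T   T   T   F   T   T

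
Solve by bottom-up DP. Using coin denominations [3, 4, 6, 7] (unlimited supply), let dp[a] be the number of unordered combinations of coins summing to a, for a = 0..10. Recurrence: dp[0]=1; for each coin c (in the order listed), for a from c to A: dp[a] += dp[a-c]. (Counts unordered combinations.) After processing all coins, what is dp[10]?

after  coin     0     1     2     3     4     5     6     7     8     9    10
          3     1     0     0     1     0     0     1     0     0     1     0
          4     1     0     0     1     1     0     1     1     1     1     1
          6     1     0     0     1     1     0     2     1     1     2     2
          7     1     0     0     1     1     0     2     2     1     2     3

3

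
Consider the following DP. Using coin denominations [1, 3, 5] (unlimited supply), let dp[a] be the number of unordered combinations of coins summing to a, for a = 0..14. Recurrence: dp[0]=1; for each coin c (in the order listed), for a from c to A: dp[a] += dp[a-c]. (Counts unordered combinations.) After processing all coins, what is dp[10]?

7

after  coin     0     1     2     3     4     5     6     7     8     9    10    11    12    13    14
          1     1     1     1     1     1     1     1     1     1     1     1     1     1     1     1
          3     1     1     1     2     2     2     3     3     3     4     4     4     5     5     5
          5     1     1     1     2     2     3     4     4     5     6     7     8     9    10    11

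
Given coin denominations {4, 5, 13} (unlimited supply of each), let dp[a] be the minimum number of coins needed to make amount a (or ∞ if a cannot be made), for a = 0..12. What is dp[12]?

 a  0  1  2  3  4  5  6  7  8  9 10 11 12
dp  0  -  -  -  1  1  -  -  2  2  2  -  3
(- denotes ∞ / unreachable)

3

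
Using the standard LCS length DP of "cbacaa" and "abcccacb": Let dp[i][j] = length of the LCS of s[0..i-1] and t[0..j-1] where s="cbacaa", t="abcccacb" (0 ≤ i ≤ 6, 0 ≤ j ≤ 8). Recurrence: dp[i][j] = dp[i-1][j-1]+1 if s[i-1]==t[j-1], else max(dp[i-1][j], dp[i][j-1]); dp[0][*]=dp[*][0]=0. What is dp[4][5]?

2

   ''  a  b  c  c  c  a  c  b
''  0  0  0  0  0  0  0  0  0
 c  0  0  0  1  1  1  1  1  1
 b  0  0  1  1  1  1  1  1  2
 a  0  1  1  1  1  1  2  2  2
 c  0  1  1  2  2  2  2  3  3
 a  0  1  1  2  2  2  3  3  3
 a  0  1  1  2  2  2  3  3  3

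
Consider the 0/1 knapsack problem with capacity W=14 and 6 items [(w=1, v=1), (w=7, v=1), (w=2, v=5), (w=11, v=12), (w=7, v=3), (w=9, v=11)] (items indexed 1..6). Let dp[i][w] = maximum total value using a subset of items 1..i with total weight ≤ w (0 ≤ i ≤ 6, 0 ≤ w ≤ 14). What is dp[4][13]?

i\w   0   1   2   3   4   5   6   7   8   9  10  11  12  13  14
  0   0   0   0   0   0   0   0   0   0   0   0   0   0   0   0
  1   0   1   1   1   1   1   1   1   1   1   1   1   1   1   1
  2   0   1   1   1   1   1   1   1   2   2   2   2   2   2   2
  3   0   1   5   6   6   6   6   6   6   6   7   7   7   7   7
  4   0   1   5   6   6   6   6   6   6   6   7  12  13  17  18
  5   0   1   5   6   6   6   6   6   6   8   9  12  13  17  18
  6   0   1   5   6   6   6   6   6   6  11  12  16  17  17  18

17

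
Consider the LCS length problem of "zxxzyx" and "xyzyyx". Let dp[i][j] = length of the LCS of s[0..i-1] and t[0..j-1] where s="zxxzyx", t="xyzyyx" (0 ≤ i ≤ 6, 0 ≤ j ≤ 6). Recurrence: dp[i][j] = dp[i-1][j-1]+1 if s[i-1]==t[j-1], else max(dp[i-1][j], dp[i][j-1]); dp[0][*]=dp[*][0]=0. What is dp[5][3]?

   ''  x  y  z  y  y  x
''  0  0  0  0  0  0  0
 z  0  0  0  1  1  1  1
 x  0  1  1  1  1  1  2
 x  0  1  1  1  1  1  2
 z  0  1  1  2  2  2  2
 y  0  1  2  2  3  3  3
 x  0  1  2  2  3  3  4

2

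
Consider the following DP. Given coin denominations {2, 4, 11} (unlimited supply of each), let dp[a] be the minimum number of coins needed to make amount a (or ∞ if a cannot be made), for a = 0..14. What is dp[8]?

2

 a  0  1  2  3  4  5  6  7  8  9 10 11 12 13 14
dp  0  -  1  -  1  -  2  -  2  -  3  1  3  2  4
(- denotes ∞ / unreachable)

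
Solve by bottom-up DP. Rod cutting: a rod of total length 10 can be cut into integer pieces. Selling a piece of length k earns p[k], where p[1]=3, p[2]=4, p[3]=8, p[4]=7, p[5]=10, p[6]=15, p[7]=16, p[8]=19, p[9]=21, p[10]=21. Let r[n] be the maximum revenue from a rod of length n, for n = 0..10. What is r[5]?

   n    0    1    2    3    4    5    6    7    8    9   10
r[n]    0    3    6    9   12   15   18   21   24   27   30

15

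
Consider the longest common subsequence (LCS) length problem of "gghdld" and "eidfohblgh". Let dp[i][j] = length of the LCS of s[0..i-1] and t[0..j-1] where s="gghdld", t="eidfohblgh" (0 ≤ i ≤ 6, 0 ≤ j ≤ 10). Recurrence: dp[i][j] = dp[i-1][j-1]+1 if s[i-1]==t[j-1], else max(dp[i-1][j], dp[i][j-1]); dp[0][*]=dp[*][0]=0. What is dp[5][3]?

   ''  e  i  d  f  o  h  b  l  g  h
''  0  0  0  0  0  0  0  0  0  0  0
 g  0  0  0  0  0  0  0  0  0  1  1
 g  0  0  0  0  0  0  0  0  0  1  1
 h  0  0  0  0  0  0  1  1  1  1  2
 d  0  0  0  1  1  1  1  1  1  1  2
 l  0  0  0  1  1  1  1  1  2  2  2
 d  0  0  0  1  1  1  1  1  2  2  2

1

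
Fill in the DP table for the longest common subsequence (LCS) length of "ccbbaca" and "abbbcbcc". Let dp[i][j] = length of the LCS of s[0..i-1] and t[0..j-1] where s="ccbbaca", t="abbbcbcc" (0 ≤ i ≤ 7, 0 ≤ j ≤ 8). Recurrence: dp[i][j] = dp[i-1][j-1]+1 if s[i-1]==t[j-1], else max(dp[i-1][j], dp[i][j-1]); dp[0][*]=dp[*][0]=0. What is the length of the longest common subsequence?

3

   ''  a  b  b  b  c  b  c  c
''  0  0  0  0  0  0  0  0  0
 c  0  0  0  0  0  1  1  1  1
 c  0  0  0  0  0  1  1  2  2
 b  0  0  1  1  1  1  2  2  2
 b  0  0  1  2  2  2  2  2  2
 a  0  1  1  2  2  2  2  2  2
 c  0  1  1  2  2  3  3  3  3
 a  0  1  1  2  2  3  3  3  3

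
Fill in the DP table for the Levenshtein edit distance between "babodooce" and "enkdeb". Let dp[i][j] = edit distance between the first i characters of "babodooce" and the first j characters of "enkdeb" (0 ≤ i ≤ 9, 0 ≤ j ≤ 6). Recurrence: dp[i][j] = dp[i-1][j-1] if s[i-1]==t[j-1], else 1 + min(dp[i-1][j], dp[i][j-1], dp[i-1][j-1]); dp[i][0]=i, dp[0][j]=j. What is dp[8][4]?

   ''  e  n  k  d  e  b
''  0  1  2  3  4  5  6
 b  1  1  2  3  4  5  5
 a  2  2  2  3  4  5  6
 b  3  3  3  3  4  5  5
 o  4  4  4  4  4  5  6
 d  5  5  5  5  4  5  6
 o  6  6  6  6  5  5  6
 o  7  7  7  7  6  6  6
 c  8  8  8  8  7  7  7
 e  9  8  9  9  8  7  8

7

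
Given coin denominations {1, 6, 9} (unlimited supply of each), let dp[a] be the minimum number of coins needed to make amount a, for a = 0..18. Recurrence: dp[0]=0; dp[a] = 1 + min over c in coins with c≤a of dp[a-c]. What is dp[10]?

2

 a  0  1  2  3  4  5  6  7  8  9 10 11 12 13 14 15 16 17 18
dp  0  1  2  3  4  5  1  2  3  1  2  3  2  3  4  2  3  4  2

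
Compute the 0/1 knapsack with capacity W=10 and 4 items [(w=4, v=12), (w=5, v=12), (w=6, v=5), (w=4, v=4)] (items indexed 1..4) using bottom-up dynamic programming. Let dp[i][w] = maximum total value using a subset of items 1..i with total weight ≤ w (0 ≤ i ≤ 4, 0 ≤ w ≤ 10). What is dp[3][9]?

i\w   0   1   2   3   4   5   6   7   8   9  10
  0   0   0   0   0   0   0   0   0   0   0   0
  1   0   0   0   0  12  12  12  12  12  12  12
  2   0   0   0   0  12  12  12  12  12  24  24
  3   0   0   0   0  12  12  12  12  12  24  24
  4   0   0   0   0  12  12  12  12  16  24  24

24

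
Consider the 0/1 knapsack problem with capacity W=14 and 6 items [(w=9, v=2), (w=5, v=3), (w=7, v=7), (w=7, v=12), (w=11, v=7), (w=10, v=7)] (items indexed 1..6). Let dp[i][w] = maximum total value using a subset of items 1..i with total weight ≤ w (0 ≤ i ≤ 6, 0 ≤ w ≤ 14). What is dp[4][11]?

12

i\w   0   1   2   3   4   5   6   7   8   9  10  11  12  13  14
  0   0   0   0   0   0   0   0   0   0   0   0   0   0   0   0
  1   0   0   0   0   0   0   0   0   0   2   2   2   2   2   2
  2   0   0   0   0   0   3   3   3   3   3   3   3   3   3   5
  3   0   0   0   0   0   3   3   7   7   7   7   7  10  10  10
  4   0   0   0   0   0   3   3  12  12  12  12  12  15  15  19
  5   0   0   0   0   0   3   3  12  12  12  12  12  15  15  19
  6   0   0   0   0   0   3   3  12  12  12  12  12  15  15  19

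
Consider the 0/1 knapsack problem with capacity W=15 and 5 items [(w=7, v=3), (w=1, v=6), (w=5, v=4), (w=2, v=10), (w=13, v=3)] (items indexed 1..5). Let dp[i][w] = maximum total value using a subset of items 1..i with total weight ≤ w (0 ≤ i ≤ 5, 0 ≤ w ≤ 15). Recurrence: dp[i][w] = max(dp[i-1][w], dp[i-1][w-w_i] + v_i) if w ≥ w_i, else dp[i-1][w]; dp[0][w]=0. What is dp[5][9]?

20

i\w   0   1   2   3   4   5   6   7   8   9  10  11  12  13  14  15
  0   0   0   0   0   0   0   0   0   0   0   0   0   0   0   0   0
  1   0   0   0   0   0   0   0   3   3   3   3   3   3   3   3   3
  2   0   6   6   6   6   6   6   6   9   9   9   9   9   9   9   9
  3   0   6   6   6   6   6  10  10  10  10  10  10  10  13  13  13
  4   0   6  10  16  16  16  16  16  20  20  20  20  20  20  20  23
  5   0   6  10  16  16  16  16  16  20  20  20  20  20  20  20  23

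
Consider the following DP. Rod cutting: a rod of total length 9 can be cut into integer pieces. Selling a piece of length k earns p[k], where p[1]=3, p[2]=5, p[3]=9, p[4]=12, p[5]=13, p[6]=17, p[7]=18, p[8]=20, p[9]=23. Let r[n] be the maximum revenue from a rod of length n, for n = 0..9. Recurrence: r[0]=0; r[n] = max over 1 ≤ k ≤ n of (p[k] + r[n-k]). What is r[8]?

24

   n    0    1    2    3    4    5    6    7    8    9
r[n]    0    3    6    9   12   15   18   21   24   27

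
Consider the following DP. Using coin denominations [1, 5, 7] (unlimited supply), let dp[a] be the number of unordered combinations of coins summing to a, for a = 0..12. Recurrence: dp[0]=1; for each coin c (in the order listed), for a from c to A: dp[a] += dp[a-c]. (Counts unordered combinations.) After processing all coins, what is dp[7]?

after  coin     0     1     2     3     4     5     6     7     8     9    10    11    12
          1     1     1     1     1     1     1     1     1     1     1     1     1     1
          5     1     1     1     1     1     2     2     2     2     2     3     3     3
          7     1     1     1     1     1     2     2     3     3     3     4     4     5

3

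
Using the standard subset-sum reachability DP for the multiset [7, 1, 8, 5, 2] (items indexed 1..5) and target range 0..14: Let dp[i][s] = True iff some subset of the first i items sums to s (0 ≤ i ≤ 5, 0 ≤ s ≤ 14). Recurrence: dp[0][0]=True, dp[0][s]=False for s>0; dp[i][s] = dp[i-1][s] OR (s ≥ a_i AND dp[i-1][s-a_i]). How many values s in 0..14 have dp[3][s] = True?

i\s   0   1   2   3   4   5   6   7   8   9  10  11  12  13  14
  0   T   F   F   F   F   F   F   F   F   F   F   F   F   F   F
  1   T   F   F   F   F   F   F   T   F   F   F   F   F   F   F
  2   T   T   F   F   F   F   F   T   T   F   F   F   F   F   F
  3   T   T   F   F   F   F   F   T   T   T   F   F   F   F   F
  4   T   T   F   F   F   T   T   T   T   T   F   F   T   T   T
  5   T   T   T   T   F   T   T   T   T   T   T   T   T   T   T

5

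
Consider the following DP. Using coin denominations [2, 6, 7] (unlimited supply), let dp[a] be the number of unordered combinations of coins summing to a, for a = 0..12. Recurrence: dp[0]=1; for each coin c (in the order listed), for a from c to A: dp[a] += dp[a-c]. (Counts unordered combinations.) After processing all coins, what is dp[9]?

after  coin     0     1     2     3     4     5     6     7     8     9    10    11    12
          2     1     0     1     0     1     0     1     0     1     0     1     0     1
          6     1     0     1     0     1     0     2     0     2     0     2     0     3
          7     1     0     1     0     1     0     2     1     2     1     2     1     3

1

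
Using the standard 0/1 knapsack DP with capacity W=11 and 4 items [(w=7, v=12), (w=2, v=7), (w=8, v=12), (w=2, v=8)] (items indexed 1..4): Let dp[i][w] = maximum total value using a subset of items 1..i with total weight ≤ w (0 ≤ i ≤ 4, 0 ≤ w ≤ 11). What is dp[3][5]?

i\w   0   1   2   3   4   5   6   7   8   9  10  11
  0   0   0   0   0   0   0   0   0   0   0   0   0
  1   0   0   0   0   0   0   0  12  12  12  12  12
  2   0   0   7   7   7   7   7  12  12  19  19  19
  3   0   0   7   7   7   7   7  12  12  19  19  19
  4   0   0   8   8  15  15  15  15  15  20  20  27

7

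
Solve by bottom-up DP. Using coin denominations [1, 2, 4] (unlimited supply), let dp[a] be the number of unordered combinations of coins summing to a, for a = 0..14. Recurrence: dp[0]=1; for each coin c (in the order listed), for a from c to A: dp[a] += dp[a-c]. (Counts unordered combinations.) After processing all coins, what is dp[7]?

6

after  coin     0     1     2     3     4     5     6     7     8     9    10    11    12    13    14
          1     1     1     1     1     1     1     1     1     1     1     1     1     1     1     1
          2     1     1     2     2     3     3     4     4     5     5     6     6     7     7     8
          4     1     1     2     2     4     4     6     6     9     9    12    12    16    16    20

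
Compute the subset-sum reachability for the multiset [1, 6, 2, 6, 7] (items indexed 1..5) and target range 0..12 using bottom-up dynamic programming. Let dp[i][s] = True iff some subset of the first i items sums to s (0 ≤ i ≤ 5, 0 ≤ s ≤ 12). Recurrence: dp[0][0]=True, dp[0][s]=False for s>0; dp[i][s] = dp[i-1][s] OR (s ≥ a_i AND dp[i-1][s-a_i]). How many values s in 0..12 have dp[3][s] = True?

i\s   0   1   2   3   4   5   6   7   8   9  10  11  12
  0   T   F   F   F   F   F   F   F   F   F   F   F   F
  1   T   T   F   F   F   F   F   F   F   F   F   F   F
  2   T   T   F   F   F   F   T   T   F   F   F   F   F
  3   T   T   T   T   F   F   T   T   T   T   F   F   F
  4   T   T   T   T   F   F   T   T   T   T   F   F   T
  5   T   T   T   T   F   F   T   T   T   T   T   F   T

8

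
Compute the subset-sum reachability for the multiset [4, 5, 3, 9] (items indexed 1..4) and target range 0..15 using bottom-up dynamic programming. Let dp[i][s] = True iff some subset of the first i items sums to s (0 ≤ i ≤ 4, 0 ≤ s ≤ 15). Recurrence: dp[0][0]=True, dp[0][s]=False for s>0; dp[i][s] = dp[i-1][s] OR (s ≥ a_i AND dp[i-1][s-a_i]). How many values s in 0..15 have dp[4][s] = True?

10

i\s   0   1   2   3   4   5   6   7   8   9  10  11  12  13  14  15
  0   T   F   F   F   F   F   F   F   F   F   F   F   F   F   F   F
  1   T   F   F   F   T   F   F   F   F   F   F   F   F   F   F   F
  2   T   F   F   F   T   T   F   F   F   T   F   F   F   F   F   F
  3   T   F   F   T   T   T   F   T   T   T   F   F   T   F   F   F
  4   T   F   F   T   T   T   F   T   T   T   F   F   T   T   T   F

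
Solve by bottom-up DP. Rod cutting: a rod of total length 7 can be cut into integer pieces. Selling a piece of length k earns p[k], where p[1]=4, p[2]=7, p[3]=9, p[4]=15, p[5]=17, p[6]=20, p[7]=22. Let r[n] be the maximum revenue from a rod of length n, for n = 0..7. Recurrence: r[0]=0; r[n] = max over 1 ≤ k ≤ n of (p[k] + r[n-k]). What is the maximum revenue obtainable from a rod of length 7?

   n    0    1    2    3    4    5    6    7
r[n]    0    4    8   12   16   20   24   28

28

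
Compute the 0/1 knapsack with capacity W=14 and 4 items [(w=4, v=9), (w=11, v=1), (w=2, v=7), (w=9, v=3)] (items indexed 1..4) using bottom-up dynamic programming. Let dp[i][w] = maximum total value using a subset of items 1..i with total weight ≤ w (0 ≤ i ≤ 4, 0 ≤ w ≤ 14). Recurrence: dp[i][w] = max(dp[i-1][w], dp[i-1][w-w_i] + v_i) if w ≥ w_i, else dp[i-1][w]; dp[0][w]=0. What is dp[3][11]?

i\w   0   1   2   3   4   5   6   7   8   9  10  11  12  13  14
  0   0   0   0   0   0   0   0   0   0   0   0   0   0   0   0
  1   0   0   0   0   9   9   9   9   9   9   9   9   9   9   9
  2   0   0   0   0   9   9   9   9   9   9   9   9   9   9   9
  3   0   0   7   7   9   9  16  16  16  16  16  16  16  16  16
  4   0   0   7   7   9   9  16  16  16  16  16  16  16  16  16

16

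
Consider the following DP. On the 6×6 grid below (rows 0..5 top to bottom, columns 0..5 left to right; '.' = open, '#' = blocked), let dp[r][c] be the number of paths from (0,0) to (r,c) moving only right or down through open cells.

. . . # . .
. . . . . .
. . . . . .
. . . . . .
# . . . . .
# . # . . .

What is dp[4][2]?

r\c   0   1   2   3   4   5
  0   1   1   1   0   0   0
  1   1   2   3   3   3   3
  2   1   3   6   9  12  15
  3   1   4  10  19  31  46
  4   0   4  14  33  64 110
  5   0   4   0  33  97 207

14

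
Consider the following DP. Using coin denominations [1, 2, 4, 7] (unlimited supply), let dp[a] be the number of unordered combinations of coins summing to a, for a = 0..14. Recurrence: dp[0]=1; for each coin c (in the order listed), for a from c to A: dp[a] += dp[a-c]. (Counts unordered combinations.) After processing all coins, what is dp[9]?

11

after  coin     0     1     2     3     4     5     6     7     8     9    10    11    12    13    14
          1     1     1     1     1     1     1     1     1     1     1     1     1     1     1     1
          2     1     1     2     2     3     3     4     4     5     5     6     6     7     7     8
          4     1     1     2     2     4     4     6     6     9     9    12    12    16    16    20
          7     1     1     2     2     4     4     6     7    10    11    14    16    20    22    27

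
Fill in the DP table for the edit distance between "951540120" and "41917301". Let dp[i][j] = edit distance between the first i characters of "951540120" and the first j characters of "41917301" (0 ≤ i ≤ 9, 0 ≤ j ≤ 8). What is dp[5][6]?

   ''  4  1  9  1  7  3  0  1
''  0  1  2  3  4  5  6  7  8
 9  1  1  2  2  3  4  5  6  7
 5  2  2  2  3  3  4  5  6  7
 1  3  3  2  3  3  4  5  6  6
 5  4  4  3  3  4  4  5  6  7
 4  5  4  4  4  4  5  5  6  7
 0  6  5  5  5  5  5  6  5  6
 1  7  6  5  6  5  6  6  6  5
 2  8  7  6  6  6  6  7  7  6
 0  9  8  7  7  7  7  7  7  7

5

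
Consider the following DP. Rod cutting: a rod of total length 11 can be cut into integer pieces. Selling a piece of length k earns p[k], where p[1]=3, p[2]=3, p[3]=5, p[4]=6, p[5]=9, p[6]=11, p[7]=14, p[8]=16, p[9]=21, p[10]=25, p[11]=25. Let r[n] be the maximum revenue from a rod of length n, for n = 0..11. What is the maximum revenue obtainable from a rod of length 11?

33

   n    0    1    2    3    4    5    6    7    8    9   10   11
r[n]    0    3    6    9   12   15   18   21   24   27   30   33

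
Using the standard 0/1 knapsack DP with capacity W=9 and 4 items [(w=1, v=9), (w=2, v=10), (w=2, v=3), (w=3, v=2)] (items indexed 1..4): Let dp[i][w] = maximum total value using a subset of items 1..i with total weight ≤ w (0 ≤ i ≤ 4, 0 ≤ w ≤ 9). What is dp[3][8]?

22

i\w   0   1   2   3   4   5   6   7   8   9
  0   0   0   0   0   0   0   0   0   0   0
  1   0   9   9   9   9   9   9   9   9   9
  2   0   9  10  19  19  19  19  19  19  19
  3   0   9  10  19  19  22  22  22  22  22
  4   0   9  10  19  19  22  22  22  24  24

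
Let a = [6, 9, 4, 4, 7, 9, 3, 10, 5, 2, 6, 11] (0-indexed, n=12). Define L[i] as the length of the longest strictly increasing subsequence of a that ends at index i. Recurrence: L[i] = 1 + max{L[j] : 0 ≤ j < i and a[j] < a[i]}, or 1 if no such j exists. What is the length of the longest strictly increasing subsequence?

   i    0    1    2    3    4    5    6    7    8    9   10   11
a[i]    6    9    4    4    7    9    3   10    5    2    6   11
L[i]    1    2    1    1    2    3    1    4    2    1    3    5

5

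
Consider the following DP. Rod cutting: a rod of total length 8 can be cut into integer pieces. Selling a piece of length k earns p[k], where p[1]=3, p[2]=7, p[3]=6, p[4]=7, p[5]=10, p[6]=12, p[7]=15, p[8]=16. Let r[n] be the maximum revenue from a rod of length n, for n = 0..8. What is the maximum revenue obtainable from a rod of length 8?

   n    0    1    2    3    4    5    6    7    8
r[n]    0    3    7   10   14   17   21   24   28

28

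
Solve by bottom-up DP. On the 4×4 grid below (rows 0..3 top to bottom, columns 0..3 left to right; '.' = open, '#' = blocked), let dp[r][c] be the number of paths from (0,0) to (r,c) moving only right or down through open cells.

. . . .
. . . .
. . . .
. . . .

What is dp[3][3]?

20

r\c   0   1   2   3
  0   1   1   1   1
  1   1   2   3   4
  2   1   3   6  10
  3   1   4  10  20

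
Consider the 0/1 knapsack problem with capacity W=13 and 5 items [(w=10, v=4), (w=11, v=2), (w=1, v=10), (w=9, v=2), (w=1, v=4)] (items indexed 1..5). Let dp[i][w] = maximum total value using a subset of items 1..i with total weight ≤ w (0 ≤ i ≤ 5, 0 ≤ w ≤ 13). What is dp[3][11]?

14

i\w   0   1   2   3   4   5   6   7   8   9  10  11  12  13
  0   0   0   0   0   0   0   0   0   0   0   0   0   0   0
  1   0   0   0   0   0   0   0   0   0   0   4   4   4   4
  2   0   0   0   0   0   0   0   0   0   0   4   4   4   4
  3   0  10  10  10  10  10  10  10  10  10  10  14  14  14
  4   0  10  10  10  10  10  10  10  10  10  12  14  14  14
  5   0  10  14  14  14  14  14  14  14  14  14  16  18  18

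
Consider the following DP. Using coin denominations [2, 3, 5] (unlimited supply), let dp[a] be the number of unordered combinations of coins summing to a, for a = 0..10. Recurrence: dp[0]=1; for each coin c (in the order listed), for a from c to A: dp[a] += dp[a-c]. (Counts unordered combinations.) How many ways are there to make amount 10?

4

after  coin     0     1     2     3     4     5     6     7     8     9    10
          2     1     0     1     0     1     0     1     0     1     0     1
          3     1     0     1     1     1     1     2     1     2     2     2
          5     1     0     1     1     1     2     2     2     3     3     4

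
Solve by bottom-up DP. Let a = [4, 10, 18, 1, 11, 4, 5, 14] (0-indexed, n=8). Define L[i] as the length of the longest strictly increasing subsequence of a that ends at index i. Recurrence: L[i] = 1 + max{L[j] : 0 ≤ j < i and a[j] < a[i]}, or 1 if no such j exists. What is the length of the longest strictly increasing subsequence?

   i    0    1    2    3    4    5    6    7
a[i]    4   10   18    1   11    4    5   14
L[i]    1    2    3    1    3    2    3    4

4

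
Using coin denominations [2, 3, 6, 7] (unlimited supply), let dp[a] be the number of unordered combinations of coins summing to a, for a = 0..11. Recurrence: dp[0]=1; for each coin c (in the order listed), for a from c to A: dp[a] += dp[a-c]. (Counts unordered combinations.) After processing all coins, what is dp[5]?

after  coin     0     1     2     3     4     5     6     7     8     9    10    11
          2     1     0     1     0     1     0     1     0     1     0     1     0
          3     1     0     1     1     1     1     2     1     2     2     2     2
          6     1     0     1     1     1     1     3     1     3     3     3     3
          7     1     0     1     1     1     1     3     2     3     4     4     4

1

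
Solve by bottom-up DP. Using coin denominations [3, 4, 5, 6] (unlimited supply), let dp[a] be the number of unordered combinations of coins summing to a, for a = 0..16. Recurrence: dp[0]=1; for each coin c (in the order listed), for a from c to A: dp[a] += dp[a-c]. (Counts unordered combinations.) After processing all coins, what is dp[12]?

5

after  coin     0     1     2     3     4     5     6     7     8     9    10    11    12    13    14    15    16
          3     1     0     0     1     0     0     1     0     0     1     0     0     1     0     0     1     0
          4     1     0     0     1     1     0     1     1     1     1     1     1     2     1     1     2     2
          5     1     0     0     1     1     1     1     1     2     2     2     2     3     3     3     4     4
          6     1     0     0     1     1     1     2     1     2     3     3     3     5     4     5     7     7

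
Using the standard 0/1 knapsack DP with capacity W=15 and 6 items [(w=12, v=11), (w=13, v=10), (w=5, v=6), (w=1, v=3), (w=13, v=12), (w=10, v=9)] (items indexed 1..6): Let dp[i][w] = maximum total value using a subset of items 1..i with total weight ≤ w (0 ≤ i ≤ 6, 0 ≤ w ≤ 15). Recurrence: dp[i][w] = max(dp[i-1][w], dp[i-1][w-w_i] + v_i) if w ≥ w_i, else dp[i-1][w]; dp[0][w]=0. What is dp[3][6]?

6

i\w   0   1   2   3   4   5   6   7   8   9  10  11  12  13  14  15
  0   0   0   0   0   0   0   0   0   0   0   0   0   0   0   0   0
  1   0   0   0   0   0   0   0   0   0   0   0   0  11  11  11  11
  2   0   0   0   0   0   0   0   0   0   0   0   0  11  11  11  11
  3   0   0   0   0   0   6   6   6   6   6   6   6  11  11  11  11
  4   0   3   3   3   3   6   9   9   9   9   9   9  11  14  14  14
  5   0   3   3   3   3   6   9   9   9   9   9   9  11  14  15  15
  6   0   3   3   3   3   6   9   9   9   9   9  12  12  14  15  15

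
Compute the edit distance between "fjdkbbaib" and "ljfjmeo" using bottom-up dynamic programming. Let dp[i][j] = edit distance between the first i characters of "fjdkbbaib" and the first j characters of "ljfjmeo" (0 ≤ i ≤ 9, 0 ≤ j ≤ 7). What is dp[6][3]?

5

   ''  l  j  f  j  m  e  o
''  0  1  2  3  4  5  6  7
 f  1  1  2  2  3  4  5  6
 j  2  2  1  2  2  3  4  5
 d  3  3  2  2  3  3  4  5
 k  4  4  3  3  3  4  4  5
 b  5  5  4  4  4  4  5  5
 b  6  6  5  5  5  5  5  6
 a  7  7  6  6  6  6  6  6
 i  8  8  7  7  7  7  7  7
 b  9  9  8  8  8  8  8  8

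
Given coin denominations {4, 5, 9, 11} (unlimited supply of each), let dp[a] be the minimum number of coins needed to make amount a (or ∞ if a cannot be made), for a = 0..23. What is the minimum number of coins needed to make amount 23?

 a  0  1  2  3  4  5  6  7  8  9 10 11 12 13 14 15 16 17 18 19 20 21 22 23
dp  0  -  -  -  1  1  -  -  2  1  2  1  3  2  2  2  2  3  2  3  2  3  2  3
(- denotes ∞ / unreachable)

3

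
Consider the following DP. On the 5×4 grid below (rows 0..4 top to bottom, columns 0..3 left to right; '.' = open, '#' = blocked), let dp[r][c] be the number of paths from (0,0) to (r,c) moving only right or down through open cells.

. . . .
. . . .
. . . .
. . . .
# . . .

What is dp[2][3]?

r\c   0   1   2   3
  0   1   1   1   1
  1   1   2   3   4
  2   1   3   6  10
  3   1   4  10  20
  4   0   4  14  34

10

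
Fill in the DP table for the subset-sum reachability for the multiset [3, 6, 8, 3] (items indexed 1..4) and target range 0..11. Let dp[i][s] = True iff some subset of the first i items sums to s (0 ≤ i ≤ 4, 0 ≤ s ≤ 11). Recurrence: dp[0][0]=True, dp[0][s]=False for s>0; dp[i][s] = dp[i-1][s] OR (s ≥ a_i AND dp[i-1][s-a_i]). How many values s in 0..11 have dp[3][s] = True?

6

i\s   0   1   2   3   4   5   6   7   8   9  10  11
  0   T   F   F   F   F   F   F   F   F   F   F   F
  1   T   F   F   T   F   F   F   F   F   F   F   F
  2   T   F   F   T   F   F   T   F   F   T   F   F
  3   T   F   F   T   F   F   T   F   T   T   F   T
  4   T   F   F   T   F   F   T   F   T   T   F   T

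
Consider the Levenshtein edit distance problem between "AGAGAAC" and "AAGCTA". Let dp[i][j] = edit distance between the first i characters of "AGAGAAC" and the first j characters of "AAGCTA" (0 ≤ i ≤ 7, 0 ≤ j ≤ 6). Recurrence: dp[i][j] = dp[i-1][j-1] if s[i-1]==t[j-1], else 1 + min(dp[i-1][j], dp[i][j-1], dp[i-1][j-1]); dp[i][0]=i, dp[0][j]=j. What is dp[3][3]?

   ''  A  A  G  C  T  A
''  0  1  2  3  4  5  6
 A  1  0  1  2  3  4  5
 G  2  1  1  1  2  3  4
 A  3  2  1  2  2  3  3
 G  4  3  2  1  2  3  4
 A  5  4  3  2  2  3  3
 A  6  5  4  3  3  3  3
 C  7  6  5  4  3  4  4

2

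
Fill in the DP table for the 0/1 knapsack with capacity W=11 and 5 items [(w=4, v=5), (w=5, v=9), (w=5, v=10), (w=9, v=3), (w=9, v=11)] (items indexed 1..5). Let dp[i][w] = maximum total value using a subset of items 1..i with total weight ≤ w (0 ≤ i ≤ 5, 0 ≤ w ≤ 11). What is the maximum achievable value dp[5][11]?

19

i\w   0   1   2   3   4   5   6   7   8   9  10  11
  0   0   0   0   0   0   0   0   0   0   0   0   0
  1   0   0   0   0   5   5   5   5   5   5   5   5
  2   0   0   0   0   5   9   9   9   9  14  14  14
  3   0   0   0   0   5  10  10  10  10  15  19  19
  4   0   0   0   0   5  10  10  10  10  15  19  19
  5   0   0   0   0   5  10  10  10  10  15  19  19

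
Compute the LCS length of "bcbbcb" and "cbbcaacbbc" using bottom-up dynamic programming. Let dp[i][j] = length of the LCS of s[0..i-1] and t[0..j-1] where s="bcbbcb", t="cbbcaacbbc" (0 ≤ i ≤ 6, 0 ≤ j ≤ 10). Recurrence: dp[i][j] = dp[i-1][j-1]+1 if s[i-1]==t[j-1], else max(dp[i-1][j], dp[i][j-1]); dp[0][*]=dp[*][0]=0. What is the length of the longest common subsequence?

   ''  c  b  b  c  a  a  c  b  b  c
''  0  0  0  0  0  0  0  0  0  0  0
 b  0  0  1  1  1  1  1  1  1  1  1
 c  0  1  1  1  2  2  2  2  2  2  2
 b  0  1  2  2  2  2  2  2  3  3  3
 b  0  1  2  3  3  3  3  3  3  4  4
 c  0  1  2  3  4  4  4  4  4  4  5
 b  0  1  2  3  4  4  4  4  5  5  5

5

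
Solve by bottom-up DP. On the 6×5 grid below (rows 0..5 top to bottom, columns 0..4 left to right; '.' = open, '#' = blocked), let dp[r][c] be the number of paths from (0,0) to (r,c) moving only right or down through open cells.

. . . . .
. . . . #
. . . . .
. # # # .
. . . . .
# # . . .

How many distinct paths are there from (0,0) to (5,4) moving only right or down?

r\c   0   1   2   3   4
  0   1   1   1   1   1
  1   1   2   3   4   0
  2   1   3   6  10  10
  3   1   0   0   0  10
  4   1   1   1   1  11
  5   0   0   1   2  13

13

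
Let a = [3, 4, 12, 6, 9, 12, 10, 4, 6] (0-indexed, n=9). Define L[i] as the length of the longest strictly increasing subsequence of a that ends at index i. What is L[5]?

   i    0    1    2    3    4    5    6    7    8
a[i]    3    4   12    6    9   12   10    4    6
L[i]    1    2    3    3    4    5    5    2    3

5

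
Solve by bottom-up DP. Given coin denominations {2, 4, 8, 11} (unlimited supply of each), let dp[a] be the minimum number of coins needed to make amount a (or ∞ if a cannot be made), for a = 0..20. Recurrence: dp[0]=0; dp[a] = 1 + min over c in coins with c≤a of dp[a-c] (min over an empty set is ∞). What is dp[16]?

 a  0  1  2  3  4  5  6  7  8  9 10 11 12 13 14 15 16 17 18 19 20
dp  0  -  1  -  1  -  2  -  1  -  2  1  2  2  3  2  2  3  3  2  3
(- denotes ∞ / unreachable)

2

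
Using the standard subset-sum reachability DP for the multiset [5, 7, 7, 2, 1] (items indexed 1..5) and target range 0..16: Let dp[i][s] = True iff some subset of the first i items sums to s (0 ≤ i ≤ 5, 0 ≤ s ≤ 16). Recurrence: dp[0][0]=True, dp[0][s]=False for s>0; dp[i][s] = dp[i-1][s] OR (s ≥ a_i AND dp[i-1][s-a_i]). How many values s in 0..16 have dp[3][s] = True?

5

i\s   0   1   2   3   4   5   6   7   8   9  10  11  12  13  14  15  16
  0   T   F   F   F   F   F   F   F   F   F   F   F   F   F   F   F   F
  1   T   F   F   F   F   T   F   F   F   F   F   F   F   F   F   F   F
  2   T   F   F   F   F   T   F   T   F   F   F   F   T   F   F   F   F
  3   T   F   F   F   F   T   F   T   F   F   F   F   T   F   T   F   F
  4   T   F   T   F   F   T   F   T   F   T   F   F   T   F   T   F   T
  5   T   T   T   T   F   T   T   T   T   T   T   F   T   T   T   T   T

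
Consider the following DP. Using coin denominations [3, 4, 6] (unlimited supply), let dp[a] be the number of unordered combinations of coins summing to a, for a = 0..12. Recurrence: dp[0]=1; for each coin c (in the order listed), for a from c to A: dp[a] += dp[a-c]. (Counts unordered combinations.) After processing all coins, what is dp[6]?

2

after  coin     0     1     2     3     4     5     6     7     8     9    10    11    12
          3     1     0     0     1     0     0     1     0     0     1     0     0     1
          4     1     0     0     1     1     0     1     1     1     1     1     1     2
          6     1     0     0     1     1     0     2     1     1     2     2     1     4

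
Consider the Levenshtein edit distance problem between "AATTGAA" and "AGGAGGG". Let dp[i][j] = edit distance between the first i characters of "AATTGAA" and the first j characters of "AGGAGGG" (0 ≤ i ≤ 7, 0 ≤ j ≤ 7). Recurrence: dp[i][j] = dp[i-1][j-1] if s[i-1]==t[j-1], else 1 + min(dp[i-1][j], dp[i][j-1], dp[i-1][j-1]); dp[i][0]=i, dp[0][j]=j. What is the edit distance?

   ''  A  G  G  A  G  G  G
''  0  1  2  3  4  5  6  7
 A  1  0  1  2  3  4  5  6
 A  2  1  1  2  2  3  4  5
 T  3  2  2  2  3  3  4  5
 T  4  3  3  3  3  4  4  5
 G  5  4  3  3  4  3  4  4
 A  6  5  4  4  3  4  4  5
 A  7  6  5  5  4  4  5  5

5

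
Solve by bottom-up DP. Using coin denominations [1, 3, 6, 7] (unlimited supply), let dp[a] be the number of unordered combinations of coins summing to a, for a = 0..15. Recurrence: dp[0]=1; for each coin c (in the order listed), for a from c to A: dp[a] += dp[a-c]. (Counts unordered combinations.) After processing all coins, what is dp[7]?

5

after  coin     0     1     2     3     4     5     6     7     8     9    10    11    12    13    14    15
          1     1     1     1     1     1     1     1     1     1     1     1     1     1     1     1     1
          3     1     1     1     2     2     2     3     3     3     4     4     4     5     5     5     6
          6     1     1     1     2     2     2     4     4     4     6     6     6     9     9     9    12
          7     1     1     1     2     2     2     4     5     5     7     8     8    11    13    14    17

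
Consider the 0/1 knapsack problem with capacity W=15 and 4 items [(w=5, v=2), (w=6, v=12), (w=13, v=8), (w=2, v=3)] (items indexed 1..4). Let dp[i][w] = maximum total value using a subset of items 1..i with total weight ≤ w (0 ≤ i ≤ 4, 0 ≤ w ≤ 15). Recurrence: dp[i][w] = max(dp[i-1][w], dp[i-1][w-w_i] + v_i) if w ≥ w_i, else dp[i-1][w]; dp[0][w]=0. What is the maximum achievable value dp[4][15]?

17

i\w   0   1   2   3   4   5   6   7   8   9  10  11  12  13  14  15
  0   0   0   0   0   0   0   0   0   0   0   0   0   0   0   0   0
  1   0   0   0   0   0   2   2   2   2   2   2   2   2   2   2   2
  2   0   0   0   0   0   2  12  12  12  12  12  14  14  14  14  14
  3   0   0   0   0   0   2  12  12  12  12  12  14  14  14  14  14
  4   0   0   3   3   3   3  12  12  15  15  15  15  15  17  17  17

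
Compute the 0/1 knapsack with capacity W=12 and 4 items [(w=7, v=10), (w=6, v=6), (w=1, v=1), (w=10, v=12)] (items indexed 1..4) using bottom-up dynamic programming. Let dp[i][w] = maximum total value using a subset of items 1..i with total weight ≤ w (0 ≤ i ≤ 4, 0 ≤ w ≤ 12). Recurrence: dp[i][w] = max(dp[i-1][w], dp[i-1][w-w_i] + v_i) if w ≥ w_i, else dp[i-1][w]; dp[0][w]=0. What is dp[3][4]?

i\w   0   1   2   3   4   5   6   7   8   9  10  11  12
  0   0   0   0   0   0   0   0   0   0   0   0   0   0
  1   0   0   0   0   0   0   0  10  10  10  10  10  10
  2   0   0   0   0   0   0   6  10  10  10  10  10  10
  3   0   1   1   1   1   1   6  10  11  11  11  11  11
  4   0   1   1   1   1   1   6  10  11  11  12  13  13

1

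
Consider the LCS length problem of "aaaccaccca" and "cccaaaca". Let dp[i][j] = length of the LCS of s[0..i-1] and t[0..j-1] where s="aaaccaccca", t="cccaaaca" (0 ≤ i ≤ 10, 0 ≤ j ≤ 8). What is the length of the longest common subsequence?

   ''  c  c  c  a  a  a  c  a
''  0  0  0  0  0  0  0  0  0
 a  0  0  0  0  1  1  1  1  1
 a  0  0  0  0  1  2  2  2  2
 a  0  0  0  0  1  2  3  3  3
 c  0  1  1  1  1  2  3  4  4
 c  0  1  2  2  2  2  3  4  4
 a  0  1  2  2  3  3  3  4  5
 c  0  1  2  3  3  3  3  4  5
 c  0  1  2  3  3  3  3  4  5
 c  0  1  2  3  3  3  3  4  5
 a  0  1  2  3  4  4  4  4  5

5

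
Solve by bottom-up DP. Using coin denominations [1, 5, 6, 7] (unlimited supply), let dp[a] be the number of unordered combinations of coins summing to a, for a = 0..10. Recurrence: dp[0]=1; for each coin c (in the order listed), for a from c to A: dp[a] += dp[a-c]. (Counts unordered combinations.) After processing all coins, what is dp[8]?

after  coin     0     1     2     3     4     5     6     7     8     9    10
          1     1     1     1     1     1     1     1     1     1     1     1
          5     1     1     1     1     1     2     2     2     2     2     3
          6     1     1     1     1     1     2     3     3     3     3     4
          7     1     1     1     1     1     2     3     4     4     4     5

4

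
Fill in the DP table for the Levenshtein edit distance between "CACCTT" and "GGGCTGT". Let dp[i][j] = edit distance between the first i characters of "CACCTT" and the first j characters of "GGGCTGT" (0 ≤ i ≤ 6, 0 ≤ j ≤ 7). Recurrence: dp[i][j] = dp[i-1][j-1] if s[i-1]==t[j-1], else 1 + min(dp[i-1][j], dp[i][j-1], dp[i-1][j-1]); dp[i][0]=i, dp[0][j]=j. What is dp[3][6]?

5

   ''  G  G  G  C  T  G  T
''  0  1  2  3  4  5  6  7
 C  1  1  2  3  3  4  5  6
 A  2  2  2  3  4  4  5  6
 C  3  3  3  3  3  4  5  6
 C  4  4  4  4  3  4  5  6
 T  5  5  5  5  4  3  4  5
 T  6  6  6  6  5  4  4  4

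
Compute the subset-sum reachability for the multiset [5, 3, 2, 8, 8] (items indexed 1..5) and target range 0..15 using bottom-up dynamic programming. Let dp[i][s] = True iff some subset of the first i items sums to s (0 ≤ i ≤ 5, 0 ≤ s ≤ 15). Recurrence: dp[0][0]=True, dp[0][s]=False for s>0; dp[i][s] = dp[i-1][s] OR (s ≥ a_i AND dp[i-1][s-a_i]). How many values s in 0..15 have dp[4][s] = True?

10

i\s   0   1   2   3   4   5   6   7   8   9  10  11  12  13  14  15
  0   T   F   F   F   F   F   F   F   F   F   F   F   F   F   F   F
  1   T   F   F   F   F   T   F   F   F   F   F   F   F   F   F   F
  2   T   F   F   T   F   T   F   F   T   F   F   F   F   F   F   F
  3   T   F   T   T   F   T   F   T   T   F   T   F   F   F   F   F
  4   T   F   T   T   F   T   F   T   T   F   T   T   F   T   F   T
  5   T   F   T   T   F   T   F   T   T   F   T   T   F   T   F   T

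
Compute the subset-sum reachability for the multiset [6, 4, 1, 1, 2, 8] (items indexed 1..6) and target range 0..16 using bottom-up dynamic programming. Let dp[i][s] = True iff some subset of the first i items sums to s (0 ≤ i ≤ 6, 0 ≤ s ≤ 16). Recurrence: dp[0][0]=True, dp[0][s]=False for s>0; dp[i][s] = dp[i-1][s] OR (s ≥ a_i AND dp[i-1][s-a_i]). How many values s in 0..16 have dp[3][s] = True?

i\s   0   1   2   3   4   5   6   7   8   9  10  11  12  13  14  15  16
  0   T   F   F   F   F   F   F   F   F   F   F   F   F   F   F   F   F
  1   T   F   F   F   F   F   T   F   F   F   F   F   F   F   F   F   F
  2   T   F   F   F   T   F   T   F   F   F   T   F   F   F   F   F   F
  3   T   T   F   F   T   T   T   T   F   F   T   T   F   F   F   F   F
  4   T   T   T   F   T   T   T   T   T   F   T   T   T   F   F   F   F
  5   T   T   T   T   T   T   T   T   T   T   T   T   T   T   T   F   F
  6   T   T   T   T   T   T   T   T   T   T   T   T   T   T   T   T   T

8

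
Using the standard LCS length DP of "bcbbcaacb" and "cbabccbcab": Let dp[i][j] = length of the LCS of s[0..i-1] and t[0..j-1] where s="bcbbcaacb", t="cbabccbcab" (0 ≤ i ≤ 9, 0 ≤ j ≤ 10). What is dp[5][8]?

4

   ''  c  b  a  b  c  c  b  c  a  b
''  0  0  0  0  0  0  0  0  0  0  0
 b  0  0  1  1  1  1  1  1  1  1  1
 c  0  1  1  1  1  2  2  2  2  2  2
 b  0  1  2  2  2  2  2  3  3  3  3
 b  0  1  2  2  3  3  3  3  3  3  4
 c  0  1  2  2  3  4  4  4  4  4  4
 a  0  1  2  3  3  4  4  4  4  5  5
 a  0  1  2  3  3  4  4  4  4  5  5
 c  0  1  2  3  3  4  5  5  5  5  5
 b  0  1  2  3  4  4  5  6  6  6  6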